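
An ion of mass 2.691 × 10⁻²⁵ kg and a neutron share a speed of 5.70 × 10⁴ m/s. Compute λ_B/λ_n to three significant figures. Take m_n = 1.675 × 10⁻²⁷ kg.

λ_B/λ_n = 6.22 × 10⁻³

At fixed v, p = mv so λ = h/(mv) ∝ 1/m.
λ_B/λ_n = m_n/m_B = 1.675 × 10⁻²⁷/2.691 × 10⁻²⁵ = 6.22 × 10⁻³.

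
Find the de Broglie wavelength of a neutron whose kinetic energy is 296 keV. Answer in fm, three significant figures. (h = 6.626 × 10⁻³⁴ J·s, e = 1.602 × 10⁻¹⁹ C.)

KE = 296 keV = 4.742 × 10⁻¹⁴ J.
p = √(2mKE) = √(2 × 1.675 × 10⁻²⁷ × 4.742 × 10⁻¹⁴) = 1.260 × 10⁻²⁰ kg·m/s.
λ = h/p = 6.626 × 10⁻³⁴ / 1.260 × 10⁻²⁰ = 5.26 × 10⁻¹⁴ m = 52.6 fm.

λ = 52.6 fm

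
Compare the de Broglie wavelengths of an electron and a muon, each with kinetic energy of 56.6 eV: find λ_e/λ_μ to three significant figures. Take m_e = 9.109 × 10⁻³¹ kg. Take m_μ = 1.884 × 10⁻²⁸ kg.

At fixed KE, p = √(2mKE) so λ = h/p ∝ 1/√m.
λ_e/λ_μ = √(m_μ/m_e) = √(1.884 × 10⁻²⁸/9.109 × 10⁻³¹) = √(206.8) = 14.4.

λ_e/λ_μ = 14.4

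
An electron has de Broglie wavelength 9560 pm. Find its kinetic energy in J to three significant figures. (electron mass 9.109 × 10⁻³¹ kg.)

p = h/λ = 6.626 × 10⁻³⁴ / 9.560 × 10⁻⁹ = 6.931 × 10⁻²⁶ kg·m/s.
KE = p²/(2m) = (6.931 × 10⁻²⁶)² / (2 × 9.109 × 10⁻³¹) = 2.637 × 10⁻²¹ J = 2.64 × 10⁻²¹ J.

KE = 2.64 × 10⁻²¹ J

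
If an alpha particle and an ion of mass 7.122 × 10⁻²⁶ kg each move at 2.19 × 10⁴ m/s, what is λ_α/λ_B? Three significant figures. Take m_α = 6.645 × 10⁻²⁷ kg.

At fixed v, p = mv so λ = h/(mv) ∝ 1/m.
λ_α/λ_B = m_B/m_α = 7.122 × 10⁻²⁶/6.645 × 10⁻²⁷ = 10.7.

λ_α/λ_B = 10.7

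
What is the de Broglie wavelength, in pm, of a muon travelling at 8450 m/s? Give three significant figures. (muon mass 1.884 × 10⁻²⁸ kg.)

λ = 416 pm

p = mv = 1.884 × 10⁻²⁸ × 8450 = 1.592 × 10⁻²⁴ kg·m/s.
λ = h/p = 6.626 × 10⁻³⁴ / 1.592 × 10⁻²⁴ = 4.16 × 10⁻¹⁰ m = 416 pm.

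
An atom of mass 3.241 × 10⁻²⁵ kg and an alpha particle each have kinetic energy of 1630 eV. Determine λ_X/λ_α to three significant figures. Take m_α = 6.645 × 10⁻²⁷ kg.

λ_X/λ_α = 0.143

At fixed KE, p = √(2mKE) so λ = h/p ∝ 1/√m.
λ_X/λ_α = √(m_α/m_X) = √(6.645 × 10⁻²⁷/3.241 × 10⁻²⁵) = √(0.02050) = 0.143.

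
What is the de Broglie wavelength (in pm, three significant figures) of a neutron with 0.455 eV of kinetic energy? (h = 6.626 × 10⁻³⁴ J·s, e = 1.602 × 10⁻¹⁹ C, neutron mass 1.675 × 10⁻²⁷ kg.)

λ = 42.4 pm

KE = 0.455 eV = 7.289 × 10⁻²⁰ J.
p = √(2mKE) = √(2 × 1.675 × 10⁻²⁷ × 7.289 × 10⁻²⁰) = 1.563 × 10⁻²³ kg·m/s.
λ = h/p = 6.626 × 10⁻³⁴ / 1.563 × 10⁻²³ = 4.24 × 10⁻¹¹ m = 42.4 pm.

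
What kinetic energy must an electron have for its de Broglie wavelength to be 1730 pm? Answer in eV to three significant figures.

p = h/λ = 6.626 × 10⁻³⁴ / 1.730 × 10⁻⁹ = 3.830 × 10⁻²⁵ kg·m/s.
KE = p²/(2m) = (3.830 × 10⁻²⁵)² / (2 × 9.109 × 10⁻³¹) = 8.052 × 10⁻²⁰ J = 0.503 eV.

KE = 0.503 eV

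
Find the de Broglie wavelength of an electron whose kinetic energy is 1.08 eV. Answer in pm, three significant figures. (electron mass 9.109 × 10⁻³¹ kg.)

λ = 1180 pm

KE = 1.08 eV = 1.730 × 10⁻¹⁹ J.
p = √(2mKE) = √(2 × 9.109 × 10⁻³¹ × 1.730 × 10⁻¹⁹) = 5.614 × 10⁻²⁵ kg·m/s.
λ = h/p = 6.626 × 10⁻³⁴ / 5.614 × 10⁻²⁵ = 1.18 × 10⁻⁹ m = 1180 pm.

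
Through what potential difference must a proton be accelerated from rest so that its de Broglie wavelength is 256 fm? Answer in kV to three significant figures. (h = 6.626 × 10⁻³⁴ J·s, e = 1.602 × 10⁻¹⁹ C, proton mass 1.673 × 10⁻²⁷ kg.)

V = 12.5 kV

p = h/λ = 6.626 × 10⁻³⁴ / 2.560 × 10⁻¹³ = 2.588 × 10⁻²¹ kg·m/s.
KE = p²/(2m) = 2.002 × 10⁻¹⁵ J.
V = KE/e = 2.002 × 10⁻¹⁵ / (1.602 × 10⁻¹⁹) = 12.5 kV.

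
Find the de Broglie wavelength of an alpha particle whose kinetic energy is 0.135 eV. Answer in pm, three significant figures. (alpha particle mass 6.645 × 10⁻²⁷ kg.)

λ = 39.1 pm

KE = 0.135 eV = 2.163 × 10⁻²⁰ J.
p = √(2mKE) = √(2 × 6.645 × 10⁻²⁷ × 2.163 × 10⁻²⁰) = 1.695 × 10⁻²³ kg·m/s.
λ = h/p = 6.626 × 10⁻³⁴ / 1.695 × 10⁻²³ = 3.91 × 10⁻¹¹ m = 39.1 pm.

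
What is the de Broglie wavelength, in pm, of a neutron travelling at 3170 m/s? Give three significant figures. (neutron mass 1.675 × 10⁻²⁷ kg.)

λ = 125 pm

p = mv = 1.675 × 10⁻²⁷ × 3170 = 5.310 × 10⁻²⁴ kg·m/s.
λ = h/p = 6.626 × 10⁻³⁴ / 5.310 × 10⁻²⁴ = 1.25 × 10⁻¹⁰ m = 125 pm.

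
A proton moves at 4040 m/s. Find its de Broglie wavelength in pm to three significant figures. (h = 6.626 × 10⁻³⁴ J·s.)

λ = 98.0 pm

p = mv = 1.673 × 10⁻²⁷ × 4040 = 6.759 × 10⁻²⁴ kg·m/s.
λ = h/p = 6.626 × 10⁻³⁴ / 6.759 × 10⁻²⁴ = 9.80 × 10⁻¹¹ m = 98.0 pm.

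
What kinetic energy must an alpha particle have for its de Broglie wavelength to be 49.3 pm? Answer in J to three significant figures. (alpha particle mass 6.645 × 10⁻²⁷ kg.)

p = h/λ = 6.626 × 10⁻³⁴ / 4.930 × 10⁻¹¹ = 1.344 × 10⁻²³ kg·m/s.
KE = p²/(2m) = (1.344 × 10⁻²³)² / (2 × 6.645 × 10⁻²⁷) = 1.359 × 10⁻²⁰ J = 1.36 × 10⁻²⁰ J.

KE = 1.36 × 10⁻²⁰ J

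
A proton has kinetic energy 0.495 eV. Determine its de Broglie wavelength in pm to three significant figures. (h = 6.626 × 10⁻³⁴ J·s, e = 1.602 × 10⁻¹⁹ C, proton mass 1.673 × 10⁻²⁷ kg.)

KE = 0.495 eV = 7.930 × 10⁻²⁰ J.
p = √(2mKE) = √(2 × 1.673 × 10⁻²⁷ × 7.930 × 10⁻²⁰) = 1.629 × 10⁻²³ kg·m/s.
λ = h/p = 6.626 × 10⁻³⁴ / 1.629 × 10⁻²³ = 4.07 × 10⁻¹¹ m = 40.7 pm.

λ = 40.7 pm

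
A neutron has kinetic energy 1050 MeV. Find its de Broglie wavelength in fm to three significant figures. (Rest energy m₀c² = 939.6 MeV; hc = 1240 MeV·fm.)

λ = 0.707 fm

Total energy E = KE + m₀c² = 1050 + 939.6 = 1989.6 MeV.
(pc)² = E² − (m₀c²)² = (1989.6)² − (939.6)² = 3.076 × 10⁶ MeV², so pc = 1754 MeV.
λ = hc/(pc) = 1240 MeV·fm / 1754 MeV = 0.707 fm.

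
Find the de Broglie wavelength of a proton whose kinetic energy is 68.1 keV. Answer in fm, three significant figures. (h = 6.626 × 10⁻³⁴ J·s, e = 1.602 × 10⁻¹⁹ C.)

λ = 110 fm

KE = 68.1 keV = 1.091 × 10⁻¹⁴ J.
p = √(2mKE) = √(2 × 1.673 × 10⁻²⁷ × 1.091 × 10⁻¹⁴) = 6.042 × 10⁻²¹ kg·m/s.
λ = h/p = 6.626 × 10⁻³⁴ / 6.042 × 10⁻²¹ = 1.10 × 10⁻¹³ m = 110 fm.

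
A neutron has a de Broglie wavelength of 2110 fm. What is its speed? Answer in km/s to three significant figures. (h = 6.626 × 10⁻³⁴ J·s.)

v = 187 km/s

p = h/λ = 6.626 × 10⁻³⁴ / 2.110 × 10⁻¹² = 3.140 × 10⁻²² kg·m/s.
v = p/m = 3.140 × 10⁻²² / 1.675 × 10⁻²⁷ = 1.87 × 10⁵ m/s = 187 km/s.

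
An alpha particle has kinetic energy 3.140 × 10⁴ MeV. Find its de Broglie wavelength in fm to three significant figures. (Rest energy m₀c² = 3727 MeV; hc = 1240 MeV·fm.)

Total energy E = KE + m₀c² = 3.140 × 10⁴ + 3727 = 35127 MeV.
(pc)² = E² − (m₀c²)² = (35127)² − (3727)² = 1.220 × 10⁹ MeV², so pc = 3.493 × 10⁴ MeV.
λ = hc/(pc) = 1240 MeV·fm / 3.493 × 10⁴ MeV = 0.0355 fm.

λ = 0.0355 fm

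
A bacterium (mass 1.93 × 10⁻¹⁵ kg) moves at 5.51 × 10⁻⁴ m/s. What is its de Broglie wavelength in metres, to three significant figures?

p = mv = 1.93 × 10⁻¹⁵ × 5.51 × 10⁻⁴ = 1.063 × 10⁻¹⁸ kg·m/s.
λ = h/p = 6.626 × 10⁻³⁴ / 1.063 × 10⁻¹⁸ = 6.23 × 10⁻¹⁶ m.

λ = 6.23 × 10⁻¹⁶ m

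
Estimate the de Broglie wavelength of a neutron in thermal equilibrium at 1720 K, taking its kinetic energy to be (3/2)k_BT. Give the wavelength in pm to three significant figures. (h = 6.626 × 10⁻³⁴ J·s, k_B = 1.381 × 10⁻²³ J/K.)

λ = 60.6 pm

KE = (3/2)k_BT = 1.5 × 1.381 × 10⁻²³ × 1720 = 3.563 × 10⁻²⁰ J.
p = √(2mKE) = √(2 × 1.675 × 10⁻²⁷ × 3.563 × 10⁻²⁰) = 1.093 × 10⁻²³ kg·m/s.
λ = h/p = 6.06 × 10⁻¹¹ m = 60.6 pm.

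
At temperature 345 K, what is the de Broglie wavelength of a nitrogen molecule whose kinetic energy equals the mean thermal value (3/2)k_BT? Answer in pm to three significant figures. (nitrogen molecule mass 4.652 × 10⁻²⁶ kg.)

λ = 25.7 pm

KE = (3/2)k_BT = 1.5 × 1.381 × 10⁻²³ × 345 = 7.147 × 10⁻²¹ J.
p = √(2mKE) = √(2 × 4.652 × 10⁻²⁶ × 7.147 × 10⁻²¹) = 2.579 × 10⁻²³ kg·m/s.
λ = h/p = 2.57 × 10⁻¹¹ m = 25.7 pm.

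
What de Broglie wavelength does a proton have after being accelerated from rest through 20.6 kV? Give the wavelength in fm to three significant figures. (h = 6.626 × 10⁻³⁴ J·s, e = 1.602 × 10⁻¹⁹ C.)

KE = eV = 1.602 × 10⁻¹⁹ × 2.060 × 10⁴ = 3.300 × 10⁻¹⁵ J.
p = √(2mKE) = √(2 × 1.673 × 10⁻²⁷ × 3.300 × 10⁻¹⁵) = 3.323 × 10⁻²¹ kg·m/s.
λ = h/p = 6.626 × 10⁻³⁴ / 3.323 × 10⁻²¹ = 1.99 × 10⁻¹³ m = 199 fm.

λ = 199 fm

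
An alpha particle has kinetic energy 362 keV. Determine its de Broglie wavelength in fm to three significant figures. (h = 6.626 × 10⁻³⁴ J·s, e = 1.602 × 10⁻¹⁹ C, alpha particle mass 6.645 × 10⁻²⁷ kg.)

λ = 23.9 fm

KE = 362 keV = 5.799 × 10⁻¹⁴ J.
p = √(2mKE) = √(2 × 6.645 × 10⁻²⁷ × 5.799 × 10⁻¹⁴) = 2.776 × 10⁻²⁰ kg·m/s.
λ = h/p = 6.626 × 10⁻³⁴ / 2.776 × 10⁻²⁰ = 2.39 × 10⁻¹⁴ m = 23.9 fm.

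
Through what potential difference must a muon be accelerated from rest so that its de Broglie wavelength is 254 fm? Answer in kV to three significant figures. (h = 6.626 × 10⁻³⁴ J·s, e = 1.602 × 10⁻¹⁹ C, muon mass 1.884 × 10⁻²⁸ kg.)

V = 113 kV

p = h/λ = 6.626 × 10⁻³⁴ / 2.540 × 10⁻¹³ = 2.609 × 10⁻²¹ kg·m/s.
KE = p²/(2m) = 1.806 × 10⁻¹⁴ J.
V = KE/e = 1.806 × 10⁻¹⁴ / (1.602 × 10⁻¹⁹) = 113 kV.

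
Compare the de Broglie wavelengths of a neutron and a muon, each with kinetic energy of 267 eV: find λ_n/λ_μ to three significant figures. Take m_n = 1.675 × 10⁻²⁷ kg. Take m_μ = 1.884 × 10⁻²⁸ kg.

At fixed KE, p = √(2mKE) so λ = h/p ∝ 1/√m.
λ_n/λ_μ = √(m_μ/m_n) = √(1.884 × 10⁻²⁸/1.675 × 10⁻²⁷) = √(0.1125) = 0.335.

λ_n/λ_μ = 0.335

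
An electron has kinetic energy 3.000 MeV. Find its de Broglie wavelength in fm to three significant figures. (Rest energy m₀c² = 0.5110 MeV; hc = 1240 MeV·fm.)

Total energy E = KE + m₀c² = 3.000 + 0.5110 = 3.5110 MeV.
(pc)² = E² − (m₀c²)² = (3.5110)² − (0.5110)² = 12.07 MeV², so pc = 3.474 MeV.
λ = hc/(pc) = 1240 MeV·fm / 3.474 MeV = 357 fm.

λ = 357 fm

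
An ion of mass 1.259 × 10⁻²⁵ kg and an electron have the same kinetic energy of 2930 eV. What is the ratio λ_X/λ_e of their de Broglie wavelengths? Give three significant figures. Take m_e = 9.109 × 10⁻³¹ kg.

λ_X/λ_e = 2.69 × 10⁻³

At fixed KE, p = √(2mKE) so λ = h/p ∝ 1/√m.
λ_X/λ_e = √(m_e/m_X) = √(9.109 × 10⁻³¹/1.259 × 10⁻²⁵) = √(7.235 × 10⁻⁶) = 2.69 × 10⁻³.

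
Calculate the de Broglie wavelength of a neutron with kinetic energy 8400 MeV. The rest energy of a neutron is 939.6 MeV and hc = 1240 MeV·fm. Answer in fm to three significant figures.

Total energy E = KE + m₀c² = 8400 + 939.6 = 9339.6 MeV.
(pc)² = E² − (m₀c²)² = (9339.6)² − (939.6)² = 8.635 × 10⁷ MeV², so pc = 9292 MeV.
λ = hc/(pc) = 1240 MeV·fm / 9292 MeV = 0.133 fm.

λ = 0.133 fm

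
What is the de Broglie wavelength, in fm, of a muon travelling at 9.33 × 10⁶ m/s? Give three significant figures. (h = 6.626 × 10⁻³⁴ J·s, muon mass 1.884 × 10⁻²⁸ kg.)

p = mv = 1.884 × 10⁻²⁸ × 9.33 × 10⁶ = 1.758 × 10⁻²¹ kg·m/s.
λ = h/p = 6.626 × 10⁻³⁴ / 1.758 × 10⁻²¹ = 3.77 × 10⁻¹³ m = 377 fm.

λ = 377 fm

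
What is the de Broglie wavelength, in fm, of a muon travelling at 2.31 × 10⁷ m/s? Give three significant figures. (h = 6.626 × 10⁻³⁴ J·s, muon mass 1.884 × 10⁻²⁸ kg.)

p = mv = 1.884 × 10⁻²⁸ × 2.31 × 10⁷ = 4.352 × 10⁻²¹ kg·m/s.
λ = h/p = 6.626 × 10⁻³⁴ / 4.352 × 10⁻²¹ = 1.52 × 10⁻¹³ m = 152 fm.

λ = 152 fm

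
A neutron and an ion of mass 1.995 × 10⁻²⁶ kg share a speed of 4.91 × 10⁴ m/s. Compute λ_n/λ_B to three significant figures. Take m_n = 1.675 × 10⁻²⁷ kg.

λ_n/λ_B = 11.9

At fixed v, p = mv so λ = h/(mv) ∝ 1/m.
λ_n/λ_B = m_B/m_n = 1.995 × 10⁻²⁶/1.675 × 10⁻²⁷ = 11.9.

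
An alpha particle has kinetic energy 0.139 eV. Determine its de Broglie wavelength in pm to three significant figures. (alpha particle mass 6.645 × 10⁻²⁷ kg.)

λ = 38.5 pm

KE = 0.139 eV = 2.227 × 10⁻²⁰ J.
p = √(2mKE) = √(2 × 6.645 × 10⁻²⁷ × 2.227 × 10⁻²⁰) = 1.720 × 10⁻²³ kg·m/s.
λ = h/p = 6.626 × 10⁻³⁴ / 1.720 × 10⁻²³ = 3.85 × 10⁻¹¹ m = 38.5 pm.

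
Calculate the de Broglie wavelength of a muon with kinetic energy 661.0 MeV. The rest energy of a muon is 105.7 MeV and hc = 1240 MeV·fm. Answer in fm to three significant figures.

λ = 1.63 fm

Total energy E = KE + m₀c² = 661.0 + 105.7 = 766.7 MeV.
(pc)² = E² − (m₀c²)² = (766.7)² − (105.7)² = 5.767 × 10⁵ MeV², so pc = 759.4 MeV.
λ = hc/(pc) = 1240 MeV·fm / 759.4 MeV = 1.63 fm.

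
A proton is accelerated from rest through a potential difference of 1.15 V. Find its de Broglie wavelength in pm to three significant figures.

KE = eV = 1.602 × 10⁻¹⁹ × 1.150 = 1.842 × 10⁻¹⁹ J.
p = √(2mKE) = √(2 × 1.673 × 10⁻²⁷ × 1.842 × 10⁻¹⁹) = 2.483 × 10⁻²³ kg·m/s.
λ = h/p = 6.626 × 10⁻³⁴ / 2.483 × 10⁻²³ = 2.67 × 10⁻¹¹ m = 26.7 pm.

λ = 26.7 pm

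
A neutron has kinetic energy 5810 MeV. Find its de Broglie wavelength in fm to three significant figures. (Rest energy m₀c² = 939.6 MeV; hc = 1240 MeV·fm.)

Total energy E = KE + m₀c² = 5810 + 939.6 = 6749.6 MeV.
(pc)² = E² − (m₀c²)² = (6749.6)² − (939.6)² = 4.467 × 10⁷ MeV², so pc = 6684 MeV.
λ = hc/(pc) = 1240 MeV·fm / 6684 MeV = 0.186 fm.

λ = 0.186 fm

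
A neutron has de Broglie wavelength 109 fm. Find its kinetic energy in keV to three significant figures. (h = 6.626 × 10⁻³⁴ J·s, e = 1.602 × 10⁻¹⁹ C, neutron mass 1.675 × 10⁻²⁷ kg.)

KE = 68.9 keV

p = h/λ = 6.626 × 10⁻³⁴ / 1.090 × 10⁻¹³ = 6.079 × 10⁻²¹ kg·m/s.
KE = p²/(2m) = (6.079 × 10⁻²¹)² / (2 × 1.675 × 10⁻²⁷) = 1.103 × 10⁻¹⁴ J = 68.9 keV.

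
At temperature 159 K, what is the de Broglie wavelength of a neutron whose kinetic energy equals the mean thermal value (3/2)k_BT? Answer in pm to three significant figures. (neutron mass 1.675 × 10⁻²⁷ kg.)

λ = 199 pm

KE = (3/2)k_BT = 1.5 × 1.381 × 10⁻²³ × 159 = 3.294 × 10⁻²¹ J.
p = √(2mKE) = √(2 × 1.675 × 10⁻²⁷ × 3.294 × 10⁻²¹) = 3.322 × 10⁻²⁴ kg·m/s.
λ = h/p = 1.99 × 10⁻¹⁰ m = 199 pm.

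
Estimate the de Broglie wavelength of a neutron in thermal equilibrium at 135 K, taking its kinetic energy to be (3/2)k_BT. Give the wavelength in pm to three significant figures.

KE = (3/2)k_BT = 1.5 × 1.381 × 10⁻²³ × 135 = 2.797 × 10⁻²¹ J.
p = √(2mKE) = √(2 × 1.675 × 10⁻²⁷ × 2.797 × 10⁻²¹) = 3.061 × 10⁻²⁴ kg·m/s.
λ = h/p = 2.16 × 10⁻¹⁰ m = 216 pm.

λ = 216 pm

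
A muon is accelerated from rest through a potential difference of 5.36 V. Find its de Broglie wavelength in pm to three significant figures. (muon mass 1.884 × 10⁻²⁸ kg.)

λ = 36.8 pm

KE = eV = 1.602 × 10⁻¹⁹ × 5.360 = 8.587 × 10⁻¹⁹ J.
p = √(2mKE) = √(2 × 1.884 × 10⁻²⁸ × 8.587 × 10⁻¹⁹) = 1.799 × 10⁻²³ kg·m/s.
λ = h/p = 6.626 × 10⁻³⁴ / 1.799 × 10⁻²³ = 3.68 × 10⁻¹¹ m = 36.8 pm.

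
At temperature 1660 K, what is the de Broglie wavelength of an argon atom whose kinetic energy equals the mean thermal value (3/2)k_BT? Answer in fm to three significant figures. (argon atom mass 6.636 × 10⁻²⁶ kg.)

KE = (3/2)k_BT = 1.5 × 1.381 × 10⁻²³ × 1660 = 3.439 × 10⁻²⁰ J.
p = √(2mKE) = √(2 × 6.636 × 10⁻²⁶ × 3.439 × 10⁻²⁰) = 6.756 × 10⁻²³ kg·m/s.
λ = h/p = 9.81 × 10⁻¹² m = 9810 fm.

λ = 9810 fm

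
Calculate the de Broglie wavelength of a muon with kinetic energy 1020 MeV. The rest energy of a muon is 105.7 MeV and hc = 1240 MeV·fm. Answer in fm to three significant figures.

Total energy E = KE + m₀c² = 1020 + 105.7 = 1125.7 MeV.
(pc)² = E² − (m₀c²)² = (1125.7)² − (105.7)² = 1.256 × 10⁶ MeV², so pc = 1121 MeV.
λ = hc/(pc) = 1240 MeV·fm / 1121 MeV = 1.11 fm.

λ = 1.11 fm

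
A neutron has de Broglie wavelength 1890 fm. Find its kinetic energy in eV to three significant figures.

p = h/λ = 6.626 × 10⁻³⁴ / 1.890 × 10⁻¹² = 3.506 × 10⁻²² kg·m/s.
KE = p²/(2m) = (3.506 × 10⁻²²)² / (2 × 1.675 × 10⁻²⁷) = 3.669 × 10⁻¹⁷ J = 229 eV.

KE = 229 eV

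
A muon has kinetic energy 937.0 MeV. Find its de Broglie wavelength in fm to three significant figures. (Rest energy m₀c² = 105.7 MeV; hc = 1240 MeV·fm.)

Total energy E = KE + m₀c² = 937.0 + 105.7 = 1042.7 MeV.
(pc)² = E² − (m₀c²)² = (1042.7)² − (105.7)² = 1.076 × 10⁶ MeV², so pc = 1037 MeV.
λ = hc/(pc) = 1240 MeV·fm / 1037 MeV = 1.20 fm.

λ = 1.20 fm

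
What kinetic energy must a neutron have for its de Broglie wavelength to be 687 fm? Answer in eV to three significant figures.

KE = 1730 eV

p = h/λ = 6.626 × 10⁻³⁴ / 6.870 × 10⁻¹³ = 9.645 × 10⁻²² kg·m/s.
KE = p²/(2m) = (9.645 × 10⁻²²)² / (2 × 1.675 × 10⁻²⁷) = 2.777 × 10⁻¹⁶ J = 1730 eV.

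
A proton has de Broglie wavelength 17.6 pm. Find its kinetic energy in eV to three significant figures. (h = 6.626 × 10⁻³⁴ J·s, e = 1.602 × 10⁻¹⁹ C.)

KE = 2.64 eV

p = h/λ = 6.626 × 10⁻³⁴ / 1.760 × 10⁻¹¹ = 3.765 × 10⁻²³ kg·m/s.
KE = p²/(2m) = (3.765 × 10⁻²³)² / (2 × 1.673 × 10⁻²⁷) = 4.236 × 10⁻¹⁹ J = 2.64 eV.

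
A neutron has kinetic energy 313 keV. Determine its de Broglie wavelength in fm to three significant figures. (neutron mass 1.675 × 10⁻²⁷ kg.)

KE = 313 keV = 5.014 × 10⁻¹⁴ J.
p = √(2mKE) = √(2 × 1.675 × 10⁻²⁷ × 5.014 × 10⁻¹⁴) = 1.296 × 10⁻²⁰ kg·m/s.
λ = h/p = 6.626 × 10⁻³⁴ / 1.296 × 10⁻²⁰ = 5.11 × 10⁻¹⁴ m = 51.1 fm.

λ = 51.1 fm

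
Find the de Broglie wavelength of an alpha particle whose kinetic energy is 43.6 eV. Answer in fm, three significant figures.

λ = 2170 fm

KE = 43.6 eV = 6.985 × 10⁻¹⁸ J.
p = √(2mKE) = √(2 × 6.645 × 10⁻²⁷ × 6.985 × 10⁻¹⁸) = 3.047 × 10⁻²² kg·m/s.
λ = h/p = 6.626 × 10⁻³⁴ / 3.047 × 10⁻²² = 2.17 × 10⁻¹² m = 2170 fm.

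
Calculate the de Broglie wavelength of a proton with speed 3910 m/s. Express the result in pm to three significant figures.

p = mv = 1.673 × 10⁻²⁷ × 3910 = 6.541 × 10⁻²⁴ kg·m/s.
λ = h/p = 6.626 × 10⁻³⁴ / 6.541 × 10⁻²⁴ = 1.01 × 10⁻¹⁰ m = 101 pm.

λ = 101 pm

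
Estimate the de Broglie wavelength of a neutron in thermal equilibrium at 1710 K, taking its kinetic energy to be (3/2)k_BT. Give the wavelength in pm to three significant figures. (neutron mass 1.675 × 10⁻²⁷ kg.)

λ = 60.8 pm

KE = (3/2)k_BT = 1.5 × 1.381 × 10⁻²³ × 1710 = 3.542 × 10⁻²⁰ J.
p = √(2mKE) = √(2 × 1.675 × 10⁻²⁷ × 3.542 × 10⁻²⁰) = 1.089 × 10⁻²³ kg·m/s.
λ = h/p = 6.08 × 10⁻¹¹ m = 60.8 pm.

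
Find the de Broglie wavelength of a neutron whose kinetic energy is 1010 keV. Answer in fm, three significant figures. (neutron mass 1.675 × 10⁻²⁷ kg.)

KE = 1010 keV = 1.618 × 10⁻¹³ J.
p = √(2mKE) = √(2 × 1.675 × 10⁻²⁷ × 1.618 × 10⁻¹³) = 2.328 × 10⁻²⁰ kg·m/s.
λ = h/p = 6.626 × 10⁻³⁴ / 2.328 × 10⁻²⁰ = 2.85 × 10⁻¹⁴ m = 28.5 fm.

λ = 28.5 fm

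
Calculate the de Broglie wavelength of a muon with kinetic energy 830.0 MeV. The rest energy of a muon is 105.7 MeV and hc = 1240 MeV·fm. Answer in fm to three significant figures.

λ = 1.33 fm

Total energy E = KE + m₀c² = 830.0 + 105.7 = 935.7 MeV.
(pc)² = E² − (m₀c²)² = (935.7)² − (105.7)² = 8.644 × 10⁵ MeV², so pc = 929.7 MeV.
λ = hc/(pc) = 1240 MeV·fm / 929.7 MeV = 1.33 fm.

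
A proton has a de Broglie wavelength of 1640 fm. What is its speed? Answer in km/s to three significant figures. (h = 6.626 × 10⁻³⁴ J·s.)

v = 241 km/s

p = h/λ = 6.626 × 10⁻³⁴ / 1.640 × 10⁻¹² = 4.040 × 10⁻²² kg·m/s.
v = p/m = 4.040 × 10⁻²² / 1.673 × 10⁻²⁷ = 2.41 × 10⁵ m/s = 241 km/s.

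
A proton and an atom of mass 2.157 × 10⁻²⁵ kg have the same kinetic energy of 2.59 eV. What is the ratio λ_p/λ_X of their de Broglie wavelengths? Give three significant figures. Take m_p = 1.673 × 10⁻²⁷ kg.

At fixed KE, p = √(2mKE) so λ = h/p ∝ 1/√m.
λ_p/λ_X = √(m_X/m_p) = √(2.157 × 10⁻²⁵/1.673 × 10⁻²⁷) = √(128.9) = 11.4.

λ_p/λ_X = 11.4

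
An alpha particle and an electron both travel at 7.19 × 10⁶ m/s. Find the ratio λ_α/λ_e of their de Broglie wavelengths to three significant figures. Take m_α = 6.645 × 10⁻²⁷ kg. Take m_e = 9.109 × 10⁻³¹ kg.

At fixed v, p = mv so λ = h/(mv) ∝ 1/m.
λ_α/λ_e = m_e/m_α = 9.109 × 10⁻³¹/6.645 × 10⁻²⁷ = 1.37 × 10⁻⁴.

λ_α/λ_e = 1.37 × 10⁻⁴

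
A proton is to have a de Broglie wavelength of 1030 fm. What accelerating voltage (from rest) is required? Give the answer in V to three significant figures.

p = h/λ = 6.626 × 10⁻³⁴ / 1.030 × 10⁻¹² = 6.433 × 10⁻²² kg·m/s.
KE = p²/(2m) = 1.237 × 10⁻¹⁶ J.
V = KE/e = 1.237 × 10⁻¹⁶ / (1.602 × 10⁻¹⁹) = 772 V.

V = 772 V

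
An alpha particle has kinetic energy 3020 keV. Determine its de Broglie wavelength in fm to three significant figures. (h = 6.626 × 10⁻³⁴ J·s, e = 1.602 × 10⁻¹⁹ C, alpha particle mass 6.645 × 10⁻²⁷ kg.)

λ = 8.26 fm

KE = 3020 keV = 4.838 × 10⁻¹³ J.
p = √(2mKE) = √(2 × 6.645 × 10⁻²⁷ × 4.838 × 10⁻¹³) = 8.019 × 10⁻²⁰ kg·m/s.
λ = h/p = 6.626 × 10⁻³⁴ / 8.019 × 10⁻²⁰ = 8.26 × 10⁻¹⁵ m = 8.26 fm.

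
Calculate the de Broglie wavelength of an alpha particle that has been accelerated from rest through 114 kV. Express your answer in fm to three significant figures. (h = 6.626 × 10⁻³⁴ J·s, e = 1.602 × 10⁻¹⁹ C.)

KE = 2eV = 2 × 1.602 × 10⁻¹⁹ × 1.140 × 10⁵ = 3.653 × 10⁻¹⁴ J.
p = √(2mKE) = √(2 × 6.645 × 10⁻²⁷ × 3.653 × 10⁻¹⁴) = 2.203 × 10⁻²⁰ kg·m/s.
λ = h/p = 6.626 × 10⁻³⁴ / 2.203 × 10⁻²⁰ = 3.01 × 10⁻¹⁴ m = 30.1 fm.

λ = 30.1 fm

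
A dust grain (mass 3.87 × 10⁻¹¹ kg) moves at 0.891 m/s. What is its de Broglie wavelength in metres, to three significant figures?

λ = 1.92 × 10⁻²³ m

p = mv = 3.87 × 10⁻¹¹ × 0.891 = 3.448 × 10⁻¹¹ kg·m/s.
λ = h/p = 6.626 × 10⁻³⁴ / 3.448 × 10⁻¹¹ = 1.92 × 10⁻²³ m.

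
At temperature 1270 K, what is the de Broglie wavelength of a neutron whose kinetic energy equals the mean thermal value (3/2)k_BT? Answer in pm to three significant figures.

λ = 70.6 pm

KE = (3/2)k_BT = 1.5 × 1.381 × 10⁻²³ × 1270 = 2.631 × 10⁻²⁰ J.
p = √(2mKE) = √(2 × 1.675 × 10⁻²⁷ × 2.631 × 10⁻²⁰) = 9.388 × 10⁻²⁴ kg·m/s.
λ = h/p = 7.06 × 10⁻¹¹ m = 70.6 pm.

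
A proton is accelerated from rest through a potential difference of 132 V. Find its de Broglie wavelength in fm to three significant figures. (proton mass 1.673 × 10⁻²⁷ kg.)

λ = 2490 fm

KE = eV = 1.602 × 10⁻¹⁹ × 132.0 = 2.115 × 10⁻¹⁷ J.
p = √(2mKE) = √(2 × 1.673 × 10⁻²⁷ × 2.115 × 10⁻¹⁷) = 2.660 × 10⁻²² kg·m/s.
λ = h/p = 6.626 × 10⁻³⁴ / 2.660 × 10⁻²² = 2.49 × 10⁻¹² m = 2490 fm.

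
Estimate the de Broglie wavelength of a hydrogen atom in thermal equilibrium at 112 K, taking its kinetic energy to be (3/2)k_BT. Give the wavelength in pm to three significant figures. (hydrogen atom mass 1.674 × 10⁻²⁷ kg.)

KE = (3/2)k_BT = 1.5 × 1.381 × 10⁻²³ × 112 = 2.320 × 10⁻²¹ J.
p = √(2mKE) = √(2 × 1.674 × 10⁻²⁷ × 2.320 × 10⁻²¹) = 2.787 × 10⁻²⁴ kg·m/s.
λ = h/p = 2.38 × 10⁻¹⁰ m = 238 pm.

λ = 238 pm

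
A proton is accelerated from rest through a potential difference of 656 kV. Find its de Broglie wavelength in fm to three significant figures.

KE = eV = 1.602 × 10⁻¹⁹ × 6.560 × 10⁵ = 1.051 × 10⁻¹³ J.
p = √(2mKE) = √(2 × 1.673 × 10⁻²⁷ × 1.051 × 10⁻¹³) = 1.875 × 10⁻²⁰ kg·m/s.
λ = h/p = 6.626 × 10⁻³⁴ / 1.875 × 10⁻²⁰ = 3.53 × 10⁻¹⁴ m = 35.3 fm.

λ = 35.3 fm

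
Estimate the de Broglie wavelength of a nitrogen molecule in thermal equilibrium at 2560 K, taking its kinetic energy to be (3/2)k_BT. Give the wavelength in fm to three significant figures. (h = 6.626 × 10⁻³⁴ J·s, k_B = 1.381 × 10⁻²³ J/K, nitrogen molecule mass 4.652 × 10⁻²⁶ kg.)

KE = (3/2)k_BT = 1.5 × 1.381 × 10⁻²³ × 2560 = 5.303 × 10⁻²⁰ J.
p = √(2mKE) = √(2 × 4.652 × 10⁻²⁶ × 5.303 × 10⁻²⁰) = 7.024 × 10⁻²³ kg·m/s.
λ = h/p = 9.43 × 10⁻¹² m = 9430 fm.

λ = 9430 fm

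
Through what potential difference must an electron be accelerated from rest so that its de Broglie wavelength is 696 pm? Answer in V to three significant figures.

p = h/λ = 6.626 × 10⁻³⁴ / 6.960 × 10⁻¹⁰ = 9.520 × 10⁻²⁵ kg·m/s.
KE = p²/(2m) = 4.975 × 10⁻¹⁹ J.
V = KE/e = 4.975 × 10⁻¹⁹ / (1.602 × 10⁻¹⁹) = 3.11 V.

V = 3.11 V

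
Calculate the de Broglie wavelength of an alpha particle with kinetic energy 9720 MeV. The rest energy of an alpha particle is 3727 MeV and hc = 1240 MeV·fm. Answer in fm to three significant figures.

Total energy E = KE + m₀c² = 9720 + 3727 = 13447 MeV.
(pc)² = E² − (m₀c²)² = (13447)² − (3727)² = 1.669 × 10⁸ MeV², so pc = 1.292 × 10⁴ MeV.
λ = hc/(pc) = 1240 MeV·fm / 1.292 × 10⁴ MeV = 0.0960 fm.

λ = 0.0960 fm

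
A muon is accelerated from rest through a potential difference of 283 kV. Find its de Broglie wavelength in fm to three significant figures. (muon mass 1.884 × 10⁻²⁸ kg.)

KE = eV = 1.602 × 10⁻¹⁹ × 2.830 × 10⁵ = 4.534 × 10⁻¹⁴ J.
p = √(2mKE) = √(2 × 1.884 × 10⁻²⁸ × 4.534 × 10⁻¹⁴) = 4.133 × 10⁻²¹ kg·m/s.
λ = h/p = 6.626 × 10⁻³⁴ / 4.133 × 10⁻²¹ = 1.60 × 10⁻¹³ m = 160 fm.

λ = 160 fm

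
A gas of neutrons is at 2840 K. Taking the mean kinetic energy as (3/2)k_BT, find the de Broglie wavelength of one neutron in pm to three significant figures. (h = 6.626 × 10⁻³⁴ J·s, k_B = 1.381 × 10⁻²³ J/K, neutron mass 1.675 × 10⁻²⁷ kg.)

λ = 47.2 pm

KE = (3/2)k_BT = 1.5 × 1.381 × 10⁻²³ × 2840 = 5.883 × 10⁻²⁰ J.
p = √(2mKE) = √(2 × 1.675 × 10⁻²⁷ × 5.883 × 10⁻²⁰) = 1.404 × 10⁻²³ kg·m/s.
λ = h/p = 4.72 × 10⁻¹¹ m = 47.2 pm.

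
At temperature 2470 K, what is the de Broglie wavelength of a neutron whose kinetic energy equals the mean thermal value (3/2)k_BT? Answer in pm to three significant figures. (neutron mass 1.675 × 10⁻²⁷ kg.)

λ = 50.6 pm

KE = (3/2)k_BT = 1.5 × 1.381 × 10⁻²³ × 2470 = 5.117 × 10⁻²⁰ J.
p = √(2mKE) = √(2 × 1.675 × 10⁻²⁷ × 5.117 × 10⁻²⁰) = 1.309 × 10⁻²³ kg·m/s.
λ = h/p = 5.06 × 10⁻¹¹ m = 50.6 pm.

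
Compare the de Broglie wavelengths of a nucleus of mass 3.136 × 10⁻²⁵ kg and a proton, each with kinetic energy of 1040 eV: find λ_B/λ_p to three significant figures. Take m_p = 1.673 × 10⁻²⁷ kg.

λ_B/λ_p = 0.0730

At fixed KE, p = √(2mKE) so λ = h/p ∝ 1/√m.
λ_B/λ_p = √(m_p/m_B) = √(1.673 × 10⁻²⁷/3.136 × 10⁻²⁵) = √(5.335 × 10⁻³) = 0.0730.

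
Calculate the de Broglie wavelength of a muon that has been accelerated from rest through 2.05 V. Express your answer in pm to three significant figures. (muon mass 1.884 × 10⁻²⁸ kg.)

λ = 59.6 pm

KE = eV = 1.602 × 10⁻¹⁹ × 2.050 = 3.284 × 10⁻¹⁹ J.
p = √(2mKE) = √(2 × 1.884 × 10⁻²⁸ × 3.284 × 10⁻¹⁹) = 1.112 × 10⁻²³ kg·m/s.
λ = h/p = 6.626 × 10⁻³⁴ / 1.112 × 10⁻²³ = 5.96 × 10⁻¹¹ m = 59.6 pm.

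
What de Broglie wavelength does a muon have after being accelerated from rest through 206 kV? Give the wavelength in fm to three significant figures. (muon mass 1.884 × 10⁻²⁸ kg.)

KE = eV = 1.602 × 10⁻¹⁹ × 2.060 × 10⁵ = 3.300 × 10⁻¹⁴ J.
p = √(2mKE) = √(2 × 1.884 × 10⁻²⁸ × 3.300 × 10⁻¹⁴) = 3.526 × 10⁻²¹ kg·m/s.
λ = h/p = 6.626 × 10⁻³⁴ / 3.526 × 10⁻²¹ = 1.88 × 10⁻¹³ m = 188 fm.

λ = 188 fm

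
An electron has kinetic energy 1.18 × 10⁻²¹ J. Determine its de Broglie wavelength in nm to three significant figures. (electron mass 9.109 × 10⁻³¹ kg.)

p = √(2mKE) = √(2 × 9.109 × 10⁻³¹ × 1.180 × 10⁻²¹) = 4.637 × 10⁻²⁶ kg·m/s.
λ = h/p = 6.626 × 10⁻³⁴ / 4.637 × 10⁻²⁶ = 1.43 × 10⁻⁸ m = 14.3 nm.

λ = 14.3 nm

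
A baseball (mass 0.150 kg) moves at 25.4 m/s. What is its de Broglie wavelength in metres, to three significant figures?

p = mv = 0.150 × 25.4 = 3.810 kg·m/s.
λ = h/p = 6.626 × 10⁻³⁴ / 3.810 = 1.74 × 10⁻³⁴ m.

λ = 1.74 × 10⁻³⁴ m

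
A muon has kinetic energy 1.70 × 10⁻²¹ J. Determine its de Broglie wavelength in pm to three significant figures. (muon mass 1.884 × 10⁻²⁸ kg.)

λ = 828 pm

p = √(2mKE) = √(2 × 1.884 × 10⁻²⁸ × 1.700 × 10⁻²¹) = 8.003 × 10⁻²⁵ kg·m/s.
λ = h/p = 6.626 × 10⁻³⁴ / 8.003 × 10⁻²⁵ = 8.28 × 10⁻¹⁰ m = 828 pm.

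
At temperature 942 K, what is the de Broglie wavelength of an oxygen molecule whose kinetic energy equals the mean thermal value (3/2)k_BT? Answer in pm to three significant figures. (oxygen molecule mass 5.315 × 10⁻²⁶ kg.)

KE = (3/2)k_BT = 1.5 × 1.381 × 10⁻²³ × 942 = 1.951 × 10⁻²⁰ J.
p = √(2mKE) = √(2 × 5.315 × 10⁻²⁶ × 1.951 × 10⁻²⁰) = 4.554 × 10⁻²³ kg·m/s.
λ = h/p = 1.45 × 10⁻¹¹ m = 14.5 pm.

λ = 14.5 pm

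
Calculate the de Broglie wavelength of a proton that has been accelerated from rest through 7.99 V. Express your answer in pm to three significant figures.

KE = eV = 1.602 × 10⁻¹⁹ × 7.990 = 1.280 × 10⁻¹⁸ J.
p = √(2mKE) = √(2 × 1.673 × 10⁻²⁷ × 1.280 × 10⁻¹⁸) = 6.544 × 10⁻²³ kg·m/s.
λ = h/p = 6.626 × 10⁻³⁴ / 6.544 × 10⁻²³ = 1.01 × 10⁻¹¹ m = 10.1 pm.

λ = 10.1 pm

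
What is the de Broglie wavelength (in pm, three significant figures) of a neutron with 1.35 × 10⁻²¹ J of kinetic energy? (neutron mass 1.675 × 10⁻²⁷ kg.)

λ = 312 pm

p = √(2mKE) = √(2 × 1.675 × 10⁻²⁷ × 1.350 × 10⁻²¹) = 2.127 × 10⁻²⁴ kg·m/s.
λ = h/p = 6.626 × 10⁻³⁴ / 2.127 × 10⁻²⁴ = 3.12 × 10⁻¹⁰ m = 312 pm.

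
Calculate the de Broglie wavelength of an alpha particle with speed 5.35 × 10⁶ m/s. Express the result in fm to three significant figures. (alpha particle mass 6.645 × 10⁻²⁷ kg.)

p = mv = 6.645 × 10⁻²⁷ × 5.35 × 10⁶ = 3.555 × 10⁻²⁰ kg·m/s.
λ = h/p = 6.626 × 10⁻³⁴ / 3.555 × 10⁻²⁰ = 1.86 × 10⁻¹⁴ m = 18.6 fm.

λ = 18.6 fm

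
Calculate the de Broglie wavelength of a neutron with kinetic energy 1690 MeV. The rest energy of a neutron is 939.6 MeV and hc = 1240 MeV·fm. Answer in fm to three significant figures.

λ = 0.505 fm

Total energy E = KE + m₀c² = 1690 + 939.6 = 2629.6 MeV.
(pc)² = E² − (m₀c²)² = (2629.6)² − (939.6)² = 6.032 × 10⁶ MeV², so pc = 2456 MeV.
λ = hc/(pc) = 1240 MeV·fm / 2456 MeV = 0.505 fm.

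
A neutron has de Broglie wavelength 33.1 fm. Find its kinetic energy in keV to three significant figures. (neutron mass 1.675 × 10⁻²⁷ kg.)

p = h/λ = 6.626 × 10⁻³⁴ / 3.310 × 10⁻¹⁴ = 2.002 × 10⁻²⁰ kg·m/s.
KE = p²/(2m) = (2.002 × 10⁻²⁰)² / (2 × 1.675 × 10⁻²⁷) = 1.196 × 10⁻¹³ J = 747 keV.

KE = 747 keV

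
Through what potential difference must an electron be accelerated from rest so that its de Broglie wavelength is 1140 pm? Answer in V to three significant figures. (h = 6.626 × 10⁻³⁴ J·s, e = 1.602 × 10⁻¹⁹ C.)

p = h/λ = 6.626 × 10⁻³⁴ / 1.140 × 10⁻⁹ = 5.812 × 10⁻²⁵ kg·m/s.
KE = p²/(2m) = 1.854 × 10⁻¹⁹ J.
V = KE/e = 1.854 × 10⁻¹⁹ / (1.602 × 10⁻¹⁹) = 1.16 V.

V = 1.16 V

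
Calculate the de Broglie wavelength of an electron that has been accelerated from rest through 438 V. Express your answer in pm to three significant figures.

KE = eV = 1.602 × 10⁻¹⁹ × 438.0 = 7.017 × 10⁻¹⁷ J.
p = √(2mKE) = √(2 × 9.109 × 10⁻³¹ × 7.017 × 10⁻¹⁷) = 1.131 × 10⁻²³ kg·m/s.
λ = h/p = 6.626 × 10⁻³⁴ / 1.131 × 10⁻²³ = 5.86 × 10⁻¹¹ m = 58.6 pm.

λ = 58.6 pm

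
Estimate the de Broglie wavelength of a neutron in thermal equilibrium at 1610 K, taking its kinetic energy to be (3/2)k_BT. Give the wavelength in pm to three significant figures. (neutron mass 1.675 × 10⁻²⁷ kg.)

KE = (3/2)k_BT = 1.5 × 1.381 × 10⁻²³ × 1610 = 3.335 × 10⁻²⁰ J.
p = √(2mKE) = √(2 × 1.675 × 10⁻²⁷ × 3.335 × 10⁻²⁰) = 1.057 × 10⁻²³ kg·m/s.
λ = h/p = 6.27 × 10⁻¹¹ m = 62.7 pm.

λ = 62.7 pm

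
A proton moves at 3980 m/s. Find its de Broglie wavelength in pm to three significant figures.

p = mv = 1.673 × 10⁻²⁷ × 3980 = 6.659 × 10⁻²⁴ kg·m/s.
λ = h/p = 6.626 × 10⁻³⁴ / 6.659 × 10⁻²⁴ = 9.95 × 10⁻¹¹ m = 99.5 pm.

λ = 99.5 pm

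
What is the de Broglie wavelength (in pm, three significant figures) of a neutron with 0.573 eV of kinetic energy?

KE = 0.573 eV = 9.179 × 10⁻²⁰ J.
p = √(2mKE) = √(2 × 1.675 × 10⁻²⁷ × 9.179 × 10⁻²⁰) = 1.754 × 10⁻²³ kg·m/s.
λ = h/p = 6.626 × 10⁻³⁴ / 1.754 × 10⁻²³ = 3.78 × 10⁻¹¹ m = 37.8 pm.

λ = 37.8 pm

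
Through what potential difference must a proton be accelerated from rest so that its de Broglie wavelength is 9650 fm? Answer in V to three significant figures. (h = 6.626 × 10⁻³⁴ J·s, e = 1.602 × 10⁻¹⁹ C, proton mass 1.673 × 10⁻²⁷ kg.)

p = h/λ = 6.626 × 10⁻³⁴ / 9.650 × 10⁻¹² = 6.866 × 10⁻²³ kg·m/s.
KE = p²/(2m) = 1.409 × 10⁻¹⁸ J.
V = KE/e = 1.409 × 10⁻¹⁸ / (1.602 × 10⁻¹⁹) = 8.80 V.

V = 8.80 V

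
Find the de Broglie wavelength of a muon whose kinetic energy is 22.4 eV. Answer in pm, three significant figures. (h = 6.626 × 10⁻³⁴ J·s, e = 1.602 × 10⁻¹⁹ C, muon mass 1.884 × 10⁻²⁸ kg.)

KE = 22.4 eV = 3.588 × 10⁻¹⁸ J.
p = √(2mKE) = √(2 × 1.884 × 10⁻²⁸ × 3.588 × 10⁻¹⁸) = 3.677 × 10⁻²³ kg·m/s.
λ = h/p = 6.626 × 10⁻³⁴ / 3.677 × 10⁻²³ = 1.80 × 10⁻¹¹ m = 18.0 pm.

λ = 18.0 pm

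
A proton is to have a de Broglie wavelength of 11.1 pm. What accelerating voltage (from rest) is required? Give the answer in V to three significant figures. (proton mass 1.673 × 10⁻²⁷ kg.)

V = 6.65 V

p = h/λ = 6.626 × 10⁻³⁴ / 1.110 × 10⁻¹¹ = 5.969 × 10⁻²³ kg·m/s.
KE = p²/(2m) = 1.065 × 10⁻¹⁸ J.
V = KE/e = 1.065 × 10⁻¹⁸ / (1.602 × 10⁻¹⁹) = 6.65 V.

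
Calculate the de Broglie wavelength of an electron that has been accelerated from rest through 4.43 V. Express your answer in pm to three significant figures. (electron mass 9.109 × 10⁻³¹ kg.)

KE = eV = 1.602 × 10⁻¹⁹ × 4.430 = 7.097 × 10⁻¹⁹ J.
p = √(2mKE) = √(2 × 9.109 × 10⁻³¹ × 7.097 × 10⁻¹⁹) = 1.137 × 10⁻²⁴ kg·m/s.
λ = h/p = 6.626 × 10⁻³⁴ / 1.137 × 10⁻²⁴ = 5.83 × 10⁻¹⁰ m = 583 pm.

λ = 583 pm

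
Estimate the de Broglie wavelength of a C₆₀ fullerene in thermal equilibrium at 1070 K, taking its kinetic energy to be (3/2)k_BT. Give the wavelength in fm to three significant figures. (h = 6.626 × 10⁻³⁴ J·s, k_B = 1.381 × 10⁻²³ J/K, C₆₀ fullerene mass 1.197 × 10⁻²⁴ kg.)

λ = 2880 fm

KE = (3/2)k_BT = 1.5 × 1.381 × 10⁻²³ × 1070 = 2.217 × 10⁻²⁰ J.
p = √(2mKE) = √(2 × 1.197 × 10⁻²⁴ × 2.217 × 10⁻²⁰) = 2.304 × 10⁻²² kg·m/s.
λ = h/p = 2.88 × 10⁻¹² m = 2880 fm.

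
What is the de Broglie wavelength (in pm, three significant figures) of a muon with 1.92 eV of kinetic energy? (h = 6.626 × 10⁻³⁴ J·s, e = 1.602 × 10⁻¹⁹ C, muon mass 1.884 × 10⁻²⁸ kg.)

λ = 61.5 pm

KE = 1.92 eV = 3.076 × 10⁻¹⁹ J.
p = √(2mKE) = √(2 × 1.884 × 10⁻²⁸ × 3.076 × 10⁻¹⁹) = 1.077 × 10⁻²³ kg·m/s.
λ = h/p = 6.626 × 10⁻³⁴ / 1.077 × 10⁻²³ = 6.15 × 10⁻¹¹ m = 61.5 pm.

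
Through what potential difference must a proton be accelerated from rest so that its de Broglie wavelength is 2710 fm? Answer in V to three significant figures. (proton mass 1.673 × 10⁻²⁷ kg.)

p = h/λ = 6.626 × 10⁻³⁴ / 2.710 × 10⁻¹² = 2.445 × 10⁻²² kg·m/s.
KE = p²/(2m) = 1.787 × 10⁻¹⁷ J.
V = KE/e = 1.787 × 10⁻¹⁷ / (1.602 × 10⁻¹⁹) = 112 V.

V = 112 V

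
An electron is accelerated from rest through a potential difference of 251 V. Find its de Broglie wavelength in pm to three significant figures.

KE = eV = 1.602 × 10⁻¹⁹ × 251.0 = 4.021 × 10⁻¹⁷ J.
p = √(2mKE) = √(2 × 9.109 × 10⁻³¹ × 4.021 × 10⁻¹⁷) = 8.559 × 10⁻²⁴ kg·m/s.
λ = h/p = 6.626 × 10⁻³⁴ / 8.559 × 10⁻²⁴ = 7.74 × 10⁻¹¹ m = 77.4 pm.

λ = 77.4 pm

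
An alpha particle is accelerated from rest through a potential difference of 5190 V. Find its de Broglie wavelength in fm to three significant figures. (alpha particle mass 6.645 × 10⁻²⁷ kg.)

λ = 141 fm

KE = 2eV = 2 × 1.602 × 10⁻¹⁹ × 5190 = 1.663 × 10⁻¹⁵ J.
p = √(2mKE) = √(2 × 6.645 × 10⁻²⁷ × 1.663 × 10⁻¹⁵) = 4.701 × 10⁻²¹ kg·m/s.
λ = h/p = 6.626 × 10⁻³⁴ / 4.701 × 10⁻²¹ = 1.41 × 10⁻¹³ m = 141 fm.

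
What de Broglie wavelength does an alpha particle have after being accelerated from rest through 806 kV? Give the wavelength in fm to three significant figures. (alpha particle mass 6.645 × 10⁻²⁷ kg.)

λ = 11.3 fm

KE = 2eV = 2 × 1.602 × 10⁻¹⁹ × 8.060 × 10⁵ = 2.582 × 10⁻¹³ J.
p = √(2mKE) = √(2 × 6.645 × 10⁻²⁷ × 2.582 × 10⁻¹³) = 5.858 × 10⁻²⁰ kg·m/s.
λ = h/p = 6.626 × 10⁻³⁴ / 5.858 × 10⁻²⁰ = 1.13 × 10⁻¹⁴ m = 11.3 fm.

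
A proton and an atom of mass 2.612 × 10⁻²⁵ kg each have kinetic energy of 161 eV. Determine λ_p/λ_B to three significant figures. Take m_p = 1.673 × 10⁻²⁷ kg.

λ_p/λ_B = 12.5

At fixed KE, p = √(2mKE) so λ = h/p ∝ 1/√m.
λ_p/λ_B = √(m_B/m_p) = √(2.612 × 10⁻²⁵/1.673 × 10⁻²⁷) = √(156.1) = 12.5.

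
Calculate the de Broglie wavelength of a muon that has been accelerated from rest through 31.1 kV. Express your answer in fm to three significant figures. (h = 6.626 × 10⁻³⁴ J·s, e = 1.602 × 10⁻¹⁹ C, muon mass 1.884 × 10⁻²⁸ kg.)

KE = eV = 1.602 × 10⁻¹⁹ × 3.110 × 10⁴ = 4.982 × 10⁻¹⁵ J.
p = √(2mKE) = √(2 × 1.884 × 10⁻²⁸ × 4.982 × 10⁻¹⁵) = 1.370 × 10⁻²¹ kg·m/s.
λ = h/p = 6.626 × 10⁻³⁴ / 1.370 × 10⁻²¹ = 4.84 × 10⁻¹³ m = 484 fm.

λ = 484 fm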